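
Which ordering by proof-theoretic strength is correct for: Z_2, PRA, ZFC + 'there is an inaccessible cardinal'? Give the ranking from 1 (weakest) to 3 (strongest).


Ordering by consistency strength:
1. PRA
2. Z_2
3. ZFC + 'there is an inaccessible cardinal'


Z_2=2, PRA=1, ZFC + 'there is an inaccessible cardinal'=3


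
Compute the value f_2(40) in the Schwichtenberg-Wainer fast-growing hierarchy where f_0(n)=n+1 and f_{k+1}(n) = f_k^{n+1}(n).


f_2(40) = f_1^41(40)
f_1(m) = 2m + 1.
Iterating: f_1^k(n) = 2^k*(n+1) - 1.
f_2(40) = 2^41*(40+1) - 1 = 2199023255552*41 - 1 = 90159953477631

90159953477631


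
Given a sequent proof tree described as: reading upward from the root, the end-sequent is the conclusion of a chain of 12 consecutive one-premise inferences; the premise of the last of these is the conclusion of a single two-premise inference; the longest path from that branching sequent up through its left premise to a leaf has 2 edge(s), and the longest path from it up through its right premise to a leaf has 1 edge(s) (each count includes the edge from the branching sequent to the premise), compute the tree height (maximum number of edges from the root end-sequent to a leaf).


Longest path through the left premise: 2 edges (measured from the branching sequent)
Longest path through the right premise: 1 edges
Height of the subtree rooted at the branching sequent: max(2, 1) = 2
The branching sequent sits 12 edges above the root (the chain of one-premise inferences), so height = 2 + 12 = 14

14


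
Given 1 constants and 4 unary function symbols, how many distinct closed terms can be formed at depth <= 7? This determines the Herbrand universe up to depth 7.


Herbrand terms by depth:
Depth 0: 1 constants
Depth 1: 4 new terms (running total: 5)
Depth 2: 16 new terms (running total: 21)
Depth 3: 64 new terms (running total: 85)
Depth 4: 256 new terms (running total: 341)
Depth 5: 1024 new terms (running total: 1365)
Depth 6: 4096 new terms (running total: 5461)
Depth 7: 16384 new terms (running total: 21845)
Total distinct ground terms = 21845

21845


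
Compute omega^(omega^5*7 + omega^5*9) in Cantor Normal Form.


omega^(omega^5*7 + omega^5*9):
Both terms of the exponent have the same exponent 5, so they merge: omega^5*7 + omega^5*9 = omega^5*(7+9) = omega^5*16.
omega raised to a CNF ordinal is a single CNF term: Result = omega^(omega^5*16)

omega^(omega^5*16)


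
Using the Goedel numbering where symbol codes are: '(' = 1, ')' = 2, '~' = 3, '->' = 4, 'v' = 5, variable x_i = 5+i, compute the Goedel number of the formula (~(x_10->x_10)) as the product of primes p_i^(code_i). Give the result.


Formula: (~(x_10->x_10))
Symbol codes: [1, 3, 1, 15, 4, 15, 2, 2]
Primes: [2, 3, 5, 7, 11, 13, 17, 19]
p_1^1 = 2^1 = 2
p_2^3 = 3^3 = 27
p_3^1 = 5^1 = 5
p_4^15 = 7^15 = 4747561509943
p_5^4 = 11^4 = 14641
p_6^15 = 13^15 = 51185893014090757
p_7^2 = 17^2 = 289
p_8^2 = 19^2 = 361
Product = 100221392876315098031228283244050720745530

100221392876315098031228283244050720745530


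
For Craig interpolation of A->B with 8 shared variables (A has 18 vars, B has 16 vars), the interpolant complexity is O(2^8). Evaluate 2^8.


Shared atoms = 8
Craig interpolant size bound = 2^8
= 256

256


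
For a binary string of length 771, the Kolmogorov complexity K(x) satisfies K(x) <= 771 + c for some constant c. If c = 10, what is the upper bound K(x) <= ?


K(x) <= |x| + c = 771 + 10 = 781

781


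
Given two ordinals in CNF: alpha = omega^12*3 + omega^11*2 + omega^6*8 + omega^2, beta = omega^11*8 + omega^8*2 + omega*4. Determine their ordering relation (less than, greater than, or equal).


Compare term by term from highest exponent:
alpha = omega^12*3 + omega^11*2 + omega^6*8 + omega^2
beta = omega^11*8 + omega^8*2 + omega*4
Term 1: alpha has omega^12*3, beta has omega^11*8
Term 2: alpha has omega^11*2, beta has omega^8*2
Term 3: alpha has omega^6*8, beta has omega^1*4
Term 4: alpha has omega^2*1, beta has omega^0*0
Result: alpha > beta

alpha > beta


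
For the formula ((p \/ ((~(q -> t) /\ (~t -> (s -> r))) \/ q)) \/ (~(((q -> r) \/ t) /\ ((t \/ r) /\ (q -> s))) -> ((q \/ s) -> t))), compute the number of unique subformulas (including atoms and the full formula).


Formula: ((p \/ ((~(q -> t) /\ (~t -> (s -> r))) \/ q)) \/ (~(((q -> r) \/ t) /\ ((t \/ r) /\ (q -> s))) -> ((q \/ s) -> t)))
Subformulas found:
  1. r
  2. q
  3. s
  4. t
  5. p
  6. ~t
  7. (s -> r)
  8. (t \/ r)
  9. (q -> t)
  10. (q \/ s)
  11. (q -> r)
  12. (q -> s)
  13. ~(q -> t)
  14. ((q \/ s) -> t)
  15. ((q -> r) \/ t)
  16. (~t -> (s -> r))
  17. ((t \/ r) /\ (q -> s))
  18. (~(q -> t) /\ (~t -> (s -> r)))
  19. ((~(q -> t) /\ (~t -> (s -> r))) \/ q)
  20. (((q -> r) \/ t) /\ ((t \/ r) /\ (q -> s)))
  21. ~(((q -> r) \/ t) /\ ((t \/ r) /\ (q -> s)))
  22. (p \/ ((~(q -> t) /\ (~t -> (s -> r))) \/ q))
  23. (~(((q -> r) \/ t) /\ ((t \/ r) /\ (q -> s))) -> ((q \/ s) -> t))
  24. ((p \/ ((~(q -> t) /\ (~t -> (s -> r))) \/ q)) \/ (~(((q -> r) \/ t) /\ ((t \/ r) /\ (q -> s))) -> ((q \/ s) -> t)))
Total distinct subformulas = 24

24


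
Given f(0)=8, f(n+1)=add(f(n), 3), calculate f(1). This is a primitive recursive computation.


f(0) = 8
f(1) = add(f(0), 3) = add(8, 3) = 11


11


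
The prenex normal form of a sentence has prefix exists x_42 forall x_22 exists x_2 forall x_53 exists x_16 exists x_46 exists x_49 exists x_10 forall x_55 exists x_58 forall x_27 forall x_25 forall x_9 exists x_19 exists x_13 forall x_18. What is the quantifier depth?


Quantifier prefix has 16 quantifier symbols.
Quantifier depth = 16

16


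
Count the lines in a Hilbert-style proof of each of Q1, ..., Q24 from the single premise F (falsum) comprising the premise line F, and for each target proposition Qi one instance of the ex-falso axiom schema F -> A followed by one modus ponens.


Ex falso, line by line:
- 1 premise line (F)
- 24 targets, each needing 1 axiom instance (F -> Qi) + 1 MP = 2 lines: 2 * 24 = 48
Total = 1 + 48 = 49 lines.

49


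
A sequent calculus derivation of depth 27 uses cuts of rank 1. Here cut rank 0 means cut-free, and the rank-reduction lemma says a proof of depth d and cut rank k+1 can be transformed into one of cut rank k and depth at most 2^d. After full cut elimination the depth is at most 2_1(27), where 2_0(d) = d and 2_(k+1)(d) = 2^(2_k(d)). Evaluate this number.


Each rank reduction sends depth d to at most 2^d; cut rank r needs r reductions.
2_0(27) = 27
2_1(27) = 2^27 = 134217728
Cut-free depth bound = 134217728

134217728


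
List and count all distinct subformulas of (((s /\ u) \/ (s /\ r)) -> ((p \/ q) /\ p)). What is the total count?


Formula: (((s /\ u) \/ (s /\ r)) -> ((p \/ q) /\ p))
Subformulas found:
  1. q
  2. u
  3. s
  4. r
  5. p
  6. (s /\ r)
  7. (s /\ u)
  8. (p \/ q)
  9. ((p \/ q) /\ p)
  10. ((s /\ u) \/ (s /\ r))
  11. (((s /\ u) \/ (s /\ r)) -> ((p \/ q) /\ p))
Total distinct subformulas = 11

11


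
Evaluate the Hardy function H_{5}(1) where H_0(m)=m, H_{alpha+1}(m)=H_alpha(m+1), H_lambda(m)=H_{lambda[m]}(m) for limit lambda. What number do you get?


H_5(1):
For finite ordinals k, H_k(n) = n + k (each successor step adds 1).
H_5(1) = 1 + 5 = 6

6


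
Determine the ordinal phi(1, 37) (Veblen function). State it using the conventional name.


phi(1, 37):
phi(1, beta) = epsilon_beta (the beta-th epsilon number).
phi(1, 37) = epsilon_37

epsilon_37


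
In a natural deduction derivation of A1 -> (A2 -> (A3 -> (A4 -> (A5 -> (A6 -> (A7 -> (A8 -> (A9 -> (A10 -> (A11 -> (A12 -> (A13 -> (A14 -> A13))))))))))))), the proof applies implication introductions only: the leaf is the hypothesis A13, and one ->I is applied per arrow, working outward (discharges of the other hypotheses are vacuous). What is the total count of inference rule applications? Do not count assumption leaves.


The formula has 14 arrows (->); its innermost consequent A13 is one of the antecedents,
so the proof starts from the hypothesis leaf A13 (not a rule application) and closes one arrow per ->I.
Building A1 -> (A2 -> (A3 -> (A4 -> (A5 -> (A6 -> (A7 -> (A8 -> (A9 -> (A10 -> (A11 -> (A12 -> (A13 -> (A14 -> A13))))))))))))) therefore takes 14 nested implication introductions.
Total inference nodes = 14

14


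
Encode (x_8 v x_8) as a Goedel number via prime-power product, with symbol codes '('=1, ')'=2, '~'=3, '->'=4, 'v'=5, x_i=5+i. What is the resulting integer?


Formula: (x_8 v x_8)
Symbol codes: [1, 13, 5, 13, 2]
Primes: [2, 3, 5, 7, 11]
p_1^1 = 2^1 = 2
p_2^13 = 3^13 = 1594323
p_3^5 = 5^5 = 3125
p_4^13 = 7^13 = 96889010407
p_5^2 = 11^2 = 121
Product = 116819735665209092381250

116819735665209092381250


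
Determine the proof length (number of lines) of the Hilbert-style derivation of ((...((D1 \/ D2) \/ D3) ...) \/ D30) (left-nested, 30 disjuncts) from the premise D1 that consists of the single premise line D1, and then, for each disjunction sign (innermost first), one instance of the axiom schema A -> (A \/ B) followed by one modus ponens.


Building the left-nested 30-ary disjunction from D1:
- 1 premise line (D1)
- 30 disjuncts means 29 disjunction signs; each needs 1 axiom instance + 1 MP = 2 lines: 2 * 29 = 58
Total = 1 + 58 = 59 lines.

59


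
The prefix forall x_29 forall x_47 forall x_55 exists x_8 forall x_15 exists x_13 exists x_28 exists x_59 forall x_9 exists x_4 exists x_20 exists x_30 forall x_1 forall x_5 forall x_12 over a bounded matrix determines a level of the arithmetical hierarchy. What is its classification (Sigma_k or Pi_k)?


Leading quantifier is forall, so the class is Pi.
Number of quantifier blocks = alternations + 1 = 6 + 1 = 7.
Classification: Pi_7

Pi_7


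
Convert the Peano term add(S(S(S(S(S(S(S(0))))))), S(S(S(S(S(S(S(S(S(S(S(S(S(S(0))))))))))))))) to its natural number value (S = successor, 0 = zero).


add(S^7(0), S^14(0)):
S^7(0) = 7
S^14(0) = 14
7 + 14 = 21

21


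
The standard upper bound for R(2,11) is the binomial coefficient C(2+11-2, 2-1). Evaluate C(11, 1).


R(2,11) <= C(2+11-2, 2-1) = C(11, 1)
C(11, 1) = 11! / (1! * 10!)
= 11

11


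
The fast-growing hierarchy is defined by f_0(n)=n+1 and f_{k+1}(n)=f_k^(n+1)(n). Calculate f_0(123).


f_0(123) = 123 + 1 = 124

124


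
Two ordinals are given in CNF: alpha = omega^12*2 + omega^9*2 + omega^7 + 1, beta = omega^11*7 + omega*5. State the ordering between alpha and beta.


Compare term by term from highest exponent:
alpha = omega^12*2 + omega^9*2 + omega^7 + 1
beta = omega^11*7 + omega*5
Term 1: alpha has omega^12*2, beta has omega^11*7
Term 2: alpha has omega^9*2, beta has omega^1*5
Term 3: alpha has omega^7*1, beta has omega^0*0
Term 4: alpha has omega^0*1, beta has omega^0*0
Result: alpha > beta

alpha > beta


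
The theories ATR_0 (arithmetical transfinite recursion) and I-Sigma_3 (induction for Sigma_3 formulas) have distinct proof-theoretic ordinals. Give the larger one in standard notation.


Proof-theoretic ordinal of ATR_0 (arithmetical transfinite recursion): Gamma_0
Proof-theoretic ordinal of I-Sigma_3 (induction for Sigma_3 formulas): omega^(omega^(omega^omega))
Comparing: omega^(omega^(omega^omega)) < Gamma_0.
The larger ordinal is Gamma_0 (from ATR_0 (arithmetical transfinite recursion)).

Gamma_0


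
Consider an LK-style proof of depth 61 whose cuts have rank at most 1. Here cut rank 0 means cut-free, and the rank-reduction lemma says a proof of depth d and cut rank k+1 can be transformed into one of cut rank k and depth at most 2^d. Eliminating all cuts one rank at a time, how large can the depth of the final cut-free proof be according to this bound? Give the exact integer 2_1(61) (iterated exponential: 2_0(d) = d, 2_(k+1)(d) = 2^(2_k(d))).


Each rank reduction sends depth d to at most 2^d; cut rank r needs r reductions.
2_0(61) = 61
2_1(61) = 2^61 = 2305843009213693952
Cut-free depth bound = 2305843009213693952

2305843009213693952


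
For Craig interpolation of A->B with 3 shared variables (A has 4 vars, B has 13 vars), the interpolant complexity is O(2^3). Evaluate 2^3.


Shared atoms = 3
Craig interpolant size bound = 2^3
= 8

8


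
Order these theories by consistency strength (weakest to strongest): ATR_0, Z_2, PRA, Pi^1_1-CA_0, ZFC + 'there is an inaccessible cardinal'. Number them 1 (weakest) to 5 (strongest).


Ordering by consistency strength:
1. PRA
2. ATR_0
3. Pi^1_1-CA_0
4. Z_2
5. ZFC + 'there is an inaccessible cardinal'


ATR_0=2, Z_2=4, PRA=1, Pi^1_1-CA_0=3, ZFC + 'there is an inaccessible cardinal'=5


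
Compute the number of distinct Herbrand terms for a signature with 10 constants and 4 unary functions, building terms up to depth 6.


Herbrand terms by depth:
Depth 0: 10 constants
Depth 1: 40 new terms (running total: 50)
Depth 2: 160 new terms (running total: 210)
Depth 3: 640 new terms (running total: 850)
Depth 4: 2560 new terms (running total: 3410)
Depth 5: 10240 new terms (running total: 13650)
Depth 6: 40960 new terms (running total: 54610)
Total distinct ground terms = 54610

54610


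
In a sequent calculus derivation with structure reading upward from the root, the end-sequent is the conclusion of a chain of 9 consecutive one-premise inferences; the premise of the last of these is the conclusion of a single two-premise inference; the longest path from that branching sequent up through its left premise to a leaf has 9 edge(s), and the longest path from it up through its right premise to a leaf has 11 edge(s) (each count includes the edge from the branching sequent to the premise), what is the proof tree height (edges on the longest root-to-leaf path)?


Longest path through the left premise: 9 edges (measured from the branching sequent)
Longest path through the right premise: 11 edges
Height of the subtree rooted at the branching sequent: max(9, 11) = 11
The branching sequent sits 9 edges above the root (the chain of one-premise inferences), so height = 11 + 9 = 20

20


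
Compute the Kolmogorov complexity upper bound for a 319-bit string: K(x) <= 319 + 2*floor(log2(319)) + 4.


floor(log2(319)) = 8
2 * 8 = 16
K(x) <= 319 + 16 + 4 = 339

339


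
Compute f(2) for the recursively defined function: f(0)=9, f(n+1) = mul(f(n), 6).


f(0) = 9
f(1) = mul(f(0), 6) = mul(9, 6) = 54
f(2) = mul(f(1), 6) = mul(54, 6) = 324


324


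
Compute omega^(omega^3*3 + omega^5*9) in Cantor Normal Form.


omega^(omega^3*3 + omega^5*9):
In ordinal addition a term is absorbed by a following term of strictly larger exponent: 3 < 5, so omega^3*3 + omega^5*9 = omega^5*9.
omega raised to a CNF ordinal is a single CNF term: Result = omega^(omega^5*9)

omega^(omega^5*9)


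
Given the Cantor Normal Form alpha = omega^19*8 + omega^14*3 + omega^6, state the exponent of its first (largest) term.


CNF: omega^19*8 + omega^14*3 + omega^6
The leading term is omega^19*8, which has exponent 19.

19


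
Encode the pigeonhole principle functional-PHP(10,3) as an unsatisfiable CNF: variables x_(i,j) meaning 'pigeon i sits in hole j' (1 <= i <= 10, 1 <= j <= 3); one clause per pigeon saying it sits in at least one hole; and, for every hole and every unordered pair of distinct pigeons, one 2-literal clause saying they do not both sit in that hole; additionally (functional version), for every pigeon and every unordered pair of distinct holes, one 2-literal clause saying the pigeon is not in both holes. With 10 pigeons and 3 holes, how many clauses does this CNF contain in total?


functional-PHP(10,3): 10 pigeons, 3 holes, 10*3 = 30 variables.
- pigeon clauses: one per pigeon -> 10 clauses
- hole clauses: 3 holes * C(10,2) = 3 * 45 -> 135 clauses
- functional clauses: 10 pigeons * C(3,2) = 10 * 3 -> 30 clauses
Total clauses = 10 + 135 + 30 = 175

175


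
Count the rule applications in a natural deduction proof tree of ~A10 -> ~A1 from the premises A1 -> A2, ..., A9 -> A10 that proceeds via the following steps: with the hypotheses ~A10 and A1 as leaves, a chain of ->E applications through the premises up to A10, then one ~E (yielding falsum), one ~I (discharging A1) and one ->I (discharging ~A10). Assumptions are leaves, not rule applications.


From hypothesis A1, 9 ->E steps along the 9 premises yield A10.
~E with hypothesis ~A10 gives falsum (1 node); ~I discharging A1 gives ~A1 (1 node); ->I discharging ~A10 gives the goal (1 node).
Total = 9 + 3 = 12 inference nodes.

12


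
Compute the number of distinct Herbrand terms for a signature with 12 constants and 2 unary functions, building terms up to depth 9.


Herbrand terms by depth:
Depth 0: 12 constants
Depth 1: 24 new terms (running total: 36)
Depth 2: 48 new terms (running total: 84)
Depth 3: 96 new terms (running total: 180)
Depth 4: 192 new terms (running total: 372)
Depth 5: 384 new terms (running total: 756)
Depth 6: 768 new terms (running total: 1524)
Depth 7: 1536 new terms (running total: 3060)
Depth 8: 3072 new terms (running total: 6132)
Depth 9: 6144 new terms (running total: 12276)
Total distinct ground terms = 12276

12276


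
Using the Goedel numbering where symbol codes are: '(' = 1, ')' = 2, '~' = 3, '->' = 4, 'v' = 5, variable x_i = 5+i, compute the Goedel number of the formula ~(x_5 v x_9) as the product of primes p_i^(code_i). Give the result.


Formula: ~(x_5 v x_9)
Symbol codes: [3, 1, 10, 5, 14, 2]
Primes: [2, 3, 5, 7, 11, 13]
p_1^3 = 2^3 = 8
p_2^1 = 3^1 = 3
p_3^10 = 5^10 = 9765625
p_4^5 = 7^5 = 16807
p_5^14 = 11^14 = 379749833583241
p_6^2 = 13^2 = 169
Product = 252805071460000036242890625000

252805071460000036242890625000


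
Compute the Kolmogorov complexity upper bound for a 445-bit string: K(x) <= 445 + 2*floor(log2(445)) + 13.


floor(log2(445)) = 8
2 * 8 = 16
K(x) <= 445 + 16 + 13 = 474

474


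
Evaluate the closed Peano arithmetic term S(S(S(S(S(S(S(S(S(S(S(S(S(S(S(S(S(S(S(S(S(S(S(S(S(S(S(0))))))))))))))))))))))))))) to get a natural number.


Counting successors applied to 0:
27 applications of S to 0 = 27

27


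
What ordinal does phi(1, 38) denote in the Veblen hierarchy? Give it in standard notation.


phi(1, 38):
phi(1, beta) = epsilon_beta (the beta-th epsilon number).
phi(1, 38) = epsilon_38

epsilon_38


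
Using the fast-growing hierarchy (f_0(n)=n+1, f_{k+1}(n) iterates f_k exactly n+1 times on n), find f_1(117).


f_1(117) = f_0^118(117)
f_0 adds 1 each time, applied 118 times.
f_1(117) = 117 + 118 = 235

235


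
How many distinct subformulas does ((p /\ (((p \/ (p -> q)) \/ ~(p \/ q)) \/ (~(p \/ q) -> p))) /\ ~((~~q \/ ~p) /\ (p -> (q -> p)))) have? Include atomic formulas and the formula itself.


Formula: ((p /\ (((p \/ (p -> q)) \/ ~(p \/ q)) \/ (~(p \/ q) -> p))) /\ ~((~~q \/ ~p) /\ (p -> (q -> p))))
Subformulas found:
  1. p
  2. q
  3. ~p
  4. ~q
  5. ~~q
  6. (q -> p)
  7. (p \/ q)
  8. (p -> q)
  9. ~(p \/ q)
  10. (~~q \/ ~p)
  11. (p \/ (p -> q))
  12. (p -> (q -> p))
  13. (~(p \/ q) -> p)
  14. ((p \/ (p -> q)) \/ ~(p \/ q))
  15. ((~~q \/ ~p) /\ (p -> (q -> p)))
  16. ~((~~q \/ ~p) /\ (p -> (q -> p)))
  17. (((p \/ (p -> q)) \/ ~(p \/ q)) \/ (~(p \/ q) -> p))
  18. (p /\ (((p \/ (p -> q)) \/ ~(p \/ q)) \/ (~(p \/ q) -> p)))
  19. ((p /\ (((p \/ (p -> q)) \/ ~(p \/ q)) \/ (~(p \/ q) -> p))) /\ ~((~~q \/ ~p) /\ (p -> (q -> p))))
Total distinct subformulas = 19

19


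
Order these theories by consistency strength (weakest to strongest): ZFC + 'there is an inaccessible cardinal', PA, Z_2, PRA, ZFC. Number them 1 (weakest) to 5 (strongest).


Ordering by consistency strength:
1. PRA
2. PA
3. Z_2
4. ZFC
5. ZFC + 'there is an inaccessible cardinal'


ZFC + 'there is an inaccessible cardinal'=5, PA=2, Z_2=3, PRA=1, ZFC=4


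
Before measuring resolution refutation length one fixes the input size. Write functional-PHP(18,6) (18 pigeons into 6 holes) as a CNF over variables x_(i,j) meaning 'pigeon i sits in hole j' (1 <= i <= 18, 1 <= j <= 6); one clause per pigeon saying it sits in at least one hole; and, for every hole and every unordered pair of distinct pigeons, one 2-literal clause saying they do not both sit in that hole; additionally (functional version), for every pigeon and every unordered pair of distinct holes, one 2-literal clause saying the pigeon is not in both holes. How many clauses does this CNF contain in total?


functional-PHP(18,6): 18 pigeons, 6 holes, 18*6 = 108 variables.
- pigeon clauses: one per pigeon -> 18 clauses
- hole clauses: 6 holes * C(18,2) = 6 * 153 -> 918 clauses
- functional clauses: 18 pigeons * C(6,2) = 18 * 15 -> 270 clauses
Total clauses = 18 + 918 + 270 = 1206

1206


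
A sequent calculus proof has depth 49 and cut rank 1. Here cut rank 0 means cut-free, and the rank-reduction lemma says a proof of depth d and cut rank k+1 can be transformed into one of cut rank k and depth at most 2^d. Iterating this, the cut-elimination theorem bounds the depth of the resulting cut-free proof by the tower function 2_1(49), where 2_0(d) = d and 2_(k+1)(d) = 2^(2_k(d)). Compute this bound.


Each rank reduction sends depth d to at most 2^d; cut rank r needs r reductions.
2_0(49) = 49
2_1(49) = 2^49 = 562949953421312
Cut-free depth bound = 562949953421312

562949953421312


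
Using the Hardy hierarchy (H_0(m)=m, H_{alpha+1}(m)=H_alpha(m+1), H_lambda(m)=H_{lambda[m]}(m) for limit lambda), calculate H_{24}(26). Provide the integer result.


H_24(26):
For finite ordinals k, H_k(n) = n + k (each successor step adds 1).
H_24(26) = 26 + 24 = 50

50


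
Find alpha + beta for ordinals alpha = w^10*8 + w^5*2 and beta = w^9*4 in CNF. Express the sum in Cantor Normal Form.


Ordinal addition (w^10*8 + w^5*2) + w^9*4:
alpha's leading term has exponent 10 > beta's exponent 9, so it survives.
alpha's tail term has exponent 5 < beta's exponent 9, so it is absorbed by beta.
In ordinal addition, any term followed by a strictly larger-exponent term is absorbed.
Result = w^10*8 + w^9*4

w^10*8 + w^9*4


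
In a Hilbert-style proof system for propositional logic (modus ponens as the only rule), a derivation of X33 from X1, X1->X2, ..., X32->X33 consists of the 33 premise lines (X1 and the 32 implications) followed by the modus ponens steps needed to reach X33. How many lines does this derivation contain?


We have 33 premise lines: X1 and 32 implications.
Each implication is detached once by MP, giving 32 MP lines.
33 premise lines + 32 MP lines = 65 total lines.

65


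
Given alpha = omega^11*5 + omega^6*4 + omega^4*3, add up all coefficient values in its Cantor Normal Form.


CNF: omega^11*5 + omega^6*4 + omega^4*3
Coefficients: 5 + 4 + 3 = 12

12


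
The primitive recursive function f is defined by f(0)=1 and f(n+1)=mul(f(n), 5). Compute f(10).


f(0) = 1
f(1) = mul(f(0), 5) = mul(1, 5) = 5
f(2) = mul(f(1), 5) = mul(5, 5) = 25
f(3) = mul(f(2), 5) = mul(25, 5) = 125
f(4) = mul(f(3), 5) = mul(125, 5) = 625
f(5) = mul(f(4), 5) = mul(625, 5) = 3125
f(6) = mul(f(5), 5) = mul(3125, 5) = 15625
f(7) = mul(f(6), 5) = mul(15625, 5) = 78125
f(8) = mul(f(7), 5) = mul(78125, 5) = 390625
f(9) = mul(f(8), 5) = mul(390625, 5) = 1953125
f(10) = mul(f(9), 5) = mul(1953125, 5) = 9765625


9765625


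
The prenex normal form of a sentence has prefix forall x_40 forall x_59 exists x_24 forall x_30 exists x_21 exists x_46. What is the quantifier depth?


Quantifier prefix has 6 quantifier symbols.
Quantifier depth = 6

6


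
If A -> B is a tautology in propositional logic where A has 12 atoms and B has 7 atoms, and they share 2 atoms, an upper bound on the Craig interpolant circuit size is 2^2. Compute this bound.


Shared atoms = 2
Craig interpolant size bound = 2^2
= 4

4


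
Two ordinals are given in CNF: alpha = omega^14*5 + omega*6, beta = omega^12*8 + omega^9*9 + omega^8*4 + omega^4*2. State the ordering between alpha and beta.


Compare term by term from highest exponent:
alpha = omega^14*5 + omega*6
beta = omega^12*8 + omega^9*9 + omega^8*4 + omega^4*2
Term 1: alpha has omega^14*5, beta has omega^12*8
Term 2: alpha has omega^1*6, beta has omega^9*9
Term 3: alpha has omega^0*0, beta has omega^8*4
Term 4: alpha has omega^0*0, beta has omega^4*2
Result: alpha > beta

alpha > beta


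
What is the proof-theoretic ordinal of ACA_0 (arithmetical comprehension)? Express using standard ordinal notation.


The proof-theoretic ordinal of ACA_0 (arithmetical comprehension) is a standard result in ordinal analysis.
This ordinal is the supremum of order types of primitive recursive well-orderings
that the theory can prove to be well-ordered.
For ACA_0 (arithmetical comprehension), the proof-theoretic ordinal is epsilon_0.

epsilon_0


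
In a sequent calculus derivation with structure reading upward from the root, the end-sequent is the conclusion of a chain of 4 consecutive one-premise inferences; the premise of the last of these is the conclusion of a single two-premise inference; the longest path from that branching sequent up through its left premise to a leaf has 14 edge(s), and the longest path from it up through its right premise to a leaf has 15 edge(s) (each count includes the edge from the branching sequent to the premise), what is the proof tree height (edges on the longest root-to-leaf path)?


Longest path through the left premise: 14 edges (measured from the branching sequent)
Longest path through the right premise: 15 edges
Height of the subtree rooted at the branching sequent: max(14, 15) = 15
The branching sequent sits 4 edges above the root (the chain of one-premise inferences), so height = 15 + 4 = 19

19


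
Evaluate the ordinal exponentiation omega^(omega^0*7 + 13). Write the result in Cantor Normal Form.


omega^(omega^0*7 + 13):
omega^0 = 1, so the exponent is 7 + 13 = 20 (finite ordinal addition).
Result = omega^20, already a single CNF term.

omega^20


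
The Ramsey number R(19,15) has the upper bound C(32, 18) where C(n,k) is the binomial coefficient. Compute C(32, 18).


R(19,15) <= C(19+15-2, 19-1) = C(32, 18)
C(32, 18) = 32! / (18! * 14!)
= 471435600

471435600


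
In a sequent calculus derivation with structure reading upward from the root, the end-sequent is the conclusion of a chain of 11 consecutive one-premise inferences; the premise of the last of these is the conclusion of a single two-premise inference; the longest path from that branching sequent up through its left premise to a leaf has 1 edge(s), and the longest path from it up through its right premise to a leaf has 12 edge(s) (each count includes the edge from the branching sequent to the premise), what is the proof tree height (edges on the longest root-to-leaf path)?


Longest path through the left premise: 1 edges (measured from the branching sequent)
Longest path through the right premise: 12 edges
Height of the subtree rooted at the branching sequent: max(1, 12) = 12
The branching sequent sits 11 edges above the root (the chain of one-premise inferences), so height = 12 + 11 = 23

23


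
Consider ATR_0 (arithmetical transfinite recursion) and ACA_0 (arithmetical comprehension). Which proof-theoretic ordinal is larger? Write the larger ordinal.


Proof-theoretic ordinal of ATR_0 (arithmetical transfinite recursion): Gamma_0
Proof-theoretic ordinal of ACA_0 (arithmetical comprehension): epsilon_0
Comparing: epsilon_0 < Gamma_0.
The larger ordinal is Gamma_0 (from ATR_0 (arithmetical transfinite recursion)).

Gamma_0


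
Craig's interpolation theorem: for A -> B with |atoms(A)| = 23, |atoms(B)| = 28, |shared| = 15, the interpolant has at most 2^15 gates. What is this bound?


Shared atoms = 15
Craig interpolant size bound = 2^15
= 32768

32768


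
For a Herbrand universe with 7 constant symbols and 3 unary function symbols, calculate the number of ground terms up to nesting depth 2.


Herbrand terms by depth:
Depth 0: 7 constants
Depth 1: 21 new terms (running total: 28)
Depth 2: 63 new terms (running total: 91)
Total distinct ground terms = 91

91


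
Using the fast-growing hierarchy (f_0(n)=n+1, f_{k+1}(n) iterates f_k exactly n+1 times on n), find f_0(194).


f_0(194) = 194 + 1 = 195

195


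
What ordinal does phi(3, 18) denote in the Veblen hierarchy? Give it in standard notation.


phi(3, 18):
phi(3, beta) = eta_beta (the beta-th eta number, fixed point of zeta).
phi(3, 18) = eta_18

eta_18


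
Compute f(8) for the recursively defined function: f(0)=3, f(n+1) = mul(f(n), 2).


f(0) = 3
f(1) = mul(f(0), 2) = mul(3, 2) = 6
f(2) = mul(f(1), 2) = mul(6, 2) = 12
f(3) = mul(f(2), 2) = mul(12, 2) = 24
f(4) = mul(f(3), 2) = mul(24, 2) = 48
f(5) = mul(f(4), 2) = mul(48, 2) = 96
f(6) = mul(f(5), 2) = mul(96, 2) = 192
f(7) = mul(f(6), 2) = mul(192, 2) = 384
f(8) = mul(f(7), 2) = mul(384, 2) = 768


768


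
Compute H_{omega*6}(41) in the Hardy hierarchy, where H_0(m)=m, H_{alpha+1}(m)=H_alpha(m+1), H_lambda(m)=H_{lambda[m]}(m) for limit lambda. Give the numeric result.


H_{omega*6}(41):
For the Hardy hierarchy, H_{omega*k}(n) = 2^k * n.
2^6 = 64.
64 * 41 = 2624

2624


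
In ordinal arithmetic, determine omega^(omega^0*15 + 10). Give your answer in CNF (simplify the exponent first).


omega^(omega^0*15 + 10):
omega^0 = 1, so the exponent is 15 + 10 = 25 (finite ordinal addition).
Result = omega^25, already a single CNF term.

omega^25


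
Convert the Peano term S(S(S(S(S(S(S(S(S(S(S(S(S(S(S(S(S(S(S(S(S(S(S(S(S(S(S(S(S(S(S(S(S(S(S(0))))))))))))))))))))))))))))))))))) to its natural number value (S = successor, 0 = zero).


Counting successors applied to 0:
35 applications of S to 0 = 35

35


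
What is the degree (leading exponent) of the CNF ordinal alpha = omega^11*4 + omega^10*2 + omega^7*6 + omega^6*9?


CNF: omega^11*4 + omega^10*2 + omega^7*6 + omega^6*9
The leading term is omega^11*4, which has exponent 11.

11


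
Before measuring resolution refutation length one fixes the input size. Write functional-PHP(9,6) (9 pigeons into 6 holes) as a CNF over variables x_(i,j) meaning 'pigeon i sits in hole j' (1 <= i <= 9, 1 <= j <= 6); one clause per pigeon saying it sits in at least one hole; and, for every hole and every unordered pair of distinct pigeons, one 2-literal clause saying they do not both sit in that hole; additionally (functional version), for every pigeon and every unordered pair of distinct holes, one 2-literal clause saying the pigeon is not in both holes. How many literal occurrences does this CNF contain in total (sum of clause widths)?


functional-PHP(9,6): 9 pigeons, 6 holes, 9*6 = 54 variables.
- pigeon clauses: one per pigeon -> 9 clauses of width 6 -> 54 literals
- hole clauses: 6 holes * C(9,2) = 6 * 36 -> 216 clauses of width 2 -> 432 literals
- functional clauses: 9 pigeons * C(6,2) = 9 * 15 -> 135 clauses of width 2 -> 270 literals
Total literal occurrences = 54 + 432 + 270 = 756

756


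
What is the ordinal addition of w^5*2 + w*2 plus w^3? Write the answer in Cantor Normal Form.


Ordinal addition (w^5*2 + w*2) + w^3:
alpha's leading term has exponent 5 > beta's exponent 3, so it survives.
alpha's tail term has exponent 1 < beta's exponent 3, so it is absorbed by beta.
In ordinal addition, any term followed by a strictly larger-exponent term is absorbed.
Result = w^5*2 + w^3

w^5*2 + w^3


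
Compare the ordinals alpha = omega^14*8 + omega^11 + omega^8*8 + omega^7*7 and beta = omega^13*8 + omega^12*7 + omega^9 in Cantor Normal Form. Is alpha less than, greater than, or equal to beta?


Compare term by term from highest exponent:
alpha = omega^14*8 + omega^11 + omega^8*8 + omega^7*7
beta = omega^13*8 + omega^12*7 + omega^9
Term 1: alpha has omega^14*8, beta has omega^13*8
Term 2: alpha has omega^11*1, beta has omega^12*7
Term 3: alpha has omega^8*8, beta has omega^9*1
Term 4: alpha has omega^7*7, beta has omega^0*0
Result: alpha > beta

alpha > beta


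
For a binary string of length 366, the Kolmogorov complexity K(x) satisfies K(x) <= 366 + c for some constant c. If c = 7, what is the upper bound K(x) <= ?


K(x) <= |x| + c = 366 + 7 = 373

373


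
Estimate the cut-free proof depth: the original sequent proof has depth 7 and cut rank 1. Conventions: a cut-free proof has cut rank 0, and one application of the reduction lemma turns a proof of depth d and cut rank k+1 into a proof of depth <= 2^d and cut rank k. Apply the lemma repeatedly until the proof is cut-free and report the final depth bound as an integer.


Each rank reduction sends depth d to at most 2^d; cut rank r needs r reductions.
2_0(7) = 7
2_1(7) = 2^7 = 128
Cut-free depth bound = 128

128


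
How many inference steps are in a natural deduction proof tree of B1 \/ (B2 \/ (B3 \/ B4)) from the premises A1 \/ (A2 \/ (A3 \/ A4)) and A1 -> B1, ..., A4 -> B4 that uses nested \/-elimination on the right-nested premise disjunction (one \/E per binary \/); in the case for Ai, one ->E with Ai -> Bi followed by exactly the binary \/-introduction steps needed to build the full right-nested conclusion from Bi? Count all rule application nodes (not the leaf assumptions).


Constructive dilemma with 4 branches, all disjunctions right-nested:
- \/E: the premise has 3 binary \/, each eliminated once: 3 nodes.
- ->E: one per case (Ai with Ai -> Bi gives Bi): 4 nodes.
- \/I: in case i < n, Bi needs 1 step to form Bi \/ (B(i+1) \/ ...) and then i-1 steps to prepend B(i-1), ..., B1, i.e. i steps; in case i = n, B4 needs 3 prepend steps.
  \/I total = (1 + 2 + ... + 3) + 3 = 6 + 3 = 9 nodes.
Total = 3 + 4 + 9 = 16

16


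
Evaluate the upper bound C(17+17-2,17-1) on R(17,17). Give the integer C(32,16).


R(17,17) <= C(17+17-2, 17-1) = C(32, 16)
C(32, 16) = 32! / (16! * 16!)
= 601080390

601080390


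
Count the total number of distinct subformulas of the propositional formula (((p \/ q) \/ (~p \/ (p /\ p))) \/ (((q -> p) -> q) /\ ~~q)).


Formula: (((p \/ q) \/ (~p \/ (p /\ p))) \/ (((q -> p) -> q) /\ ~~q))
Subformulas found:
  1. q
  2. p
  3. ~p
  4. ~q
  5. ~~q
  6. (p \/ q)
  7. (p /\ p)
  8. (q -> p)
  9. ((q -> p) -> q)
  10. (~p \/ (p /\ p))
  11. (((q -> p) -> q) /\ ~~q)
  12. ((p \/ q) \/ (~p \/ (p /\ p)))
  13. (((p \/ q) \/ (~p \/ (p /\ p))) \/ (((q -> p) -> q) /\ ~~q))
Total distinct subformulas = 13

13


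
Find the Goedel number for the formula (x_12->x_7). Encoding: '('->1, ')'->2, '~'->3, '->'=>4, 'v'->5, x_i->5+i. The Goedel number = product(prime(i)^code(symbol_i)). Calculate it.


Formula: (x_12->x_7)
Symbol codes: [1, 17, 4, 12, 2]
Primes: [2, 3, 5, 7, 11]
p_1^1 = 2^1 = 2
p_2^17 = 3^17 = 129140163
p_3^4 = 5^4 = 625
p_4^12 = 7^12 = 13841287201
p_5^2 = 11^2 = 121
Product = 270354245396626756653750

270354245396626756653750


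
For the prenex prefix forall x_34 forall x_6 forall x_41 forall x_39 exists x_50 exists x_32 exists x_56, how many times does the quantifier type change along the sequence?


Walk the prefix and count type changes:
  position 1: forall -> forall
  position 2: forall -> forall
  position 3: forall -> forall
  position 4: forall -> exists <-- alternation
  position 5: exists -> exists
  position 6: exists -> exists
Total alternations = 1

1


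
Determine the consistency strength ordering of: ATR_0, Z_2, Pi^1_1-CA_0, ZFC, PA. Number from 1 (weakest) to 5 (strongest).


Ordering by consistency strength:
1. PA
2. ATR_0
3. Pi^1_1-CA_0
4. Z_2
5. ZFC


ATR_0=2, Z_2=4, Pi^1_1-CA_0=3, ZFC=5, PA=1


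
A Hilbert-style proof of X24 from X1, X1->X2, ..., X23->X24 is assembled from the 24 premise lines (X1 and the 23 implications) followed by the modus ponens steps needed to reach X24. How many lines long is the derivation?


We have 24 premise lines: X1 and 23 implications.
Each implication is detached once by MP, giving 23 MP lines.
24 premise lines + 23 MP lines = 47 total lines.

47


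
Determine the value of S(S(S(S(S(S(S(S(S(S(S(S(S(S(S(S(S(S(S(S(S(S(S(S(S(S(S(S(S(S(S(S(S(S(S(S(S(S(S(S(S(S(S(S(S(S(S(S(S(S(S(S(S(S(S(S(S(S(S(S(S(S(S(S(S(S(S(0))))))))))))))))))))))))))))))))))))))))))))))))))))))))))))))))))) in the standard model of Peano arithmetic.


Counting successors applied to 0:
67 applications of S to 0 = 67

67


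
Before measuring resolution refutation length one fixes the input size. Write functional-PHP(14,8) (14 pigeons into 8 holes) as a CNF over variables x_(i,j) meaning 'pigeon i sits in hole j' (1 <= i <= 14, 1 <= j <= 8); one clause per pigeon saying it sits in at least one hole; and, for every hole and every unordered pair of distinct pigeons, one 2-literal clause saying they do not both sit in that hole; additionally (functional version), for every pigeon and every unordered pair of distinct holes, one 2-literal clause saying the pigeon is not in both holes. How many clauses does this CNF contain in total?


functional-PHP(14,8): 14 pigeons, 8 holes, 14*8 = 112 variables.
- pigeon clauses: one per pigeon -> 14 clauses
- hole clauses: 8 holes * C(14,2) = 8 * 91 -> 728 clauses
- functional clauses: 14 pigeons * C(8,2) = 14 * 28 -> 392 clauses
Total clauses = 14 + 728 + 392 = 1134

1134


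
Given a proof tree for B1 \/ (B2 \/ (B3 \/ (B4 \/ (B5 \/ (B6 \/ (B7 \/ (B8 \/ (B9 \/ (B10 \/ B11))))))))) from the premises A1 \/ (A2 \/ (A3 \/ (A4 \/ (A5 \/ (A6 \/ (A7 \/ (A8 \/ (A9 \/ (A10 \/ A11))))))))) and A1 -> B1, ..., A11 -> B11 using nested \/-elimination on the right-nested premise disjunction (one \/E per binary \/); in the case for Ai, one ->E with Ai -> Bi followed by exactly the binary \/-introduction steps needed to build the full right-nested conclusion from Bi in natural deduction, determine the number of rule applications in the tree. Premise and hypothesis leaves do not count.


Constructive dilemma with 11 branches, all disjunctions right-nested:
- \/E: the premise has 10 binary \/, each eliminated once: 10 nodes.
- ->E: one per case (Ai with Ai -> Bi gives Bi): 11 nodes.
- \/I: in case i < n, Bi needs 1 step to form Bi \/ (B(i+1) \/ ...) and then i-1 steps to prepend B(i-1), ..., B1, i.e. i steps; in case i = n, B11 needs 10 prepend steps.
  \/I total = (1 + 2 + ... + 10) + 10 = 55 + 10 = 65 nodes.
Total = 10 + 11 + 65 = 86

86


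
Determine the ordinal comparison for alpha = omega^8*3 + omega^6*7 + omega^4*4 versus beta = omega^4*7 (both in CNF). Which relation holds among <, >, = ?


Compare term by term from highest exponent:
alpha = omega^8*3 + omega^6*7 + omega^4*4
beta = omega^4*7
Term 1: alpha has omega^8*3, beta has omega^4*7
Term 2: alpha has omega^6*7, beta has omega^0*0
Term 3: alpha has omega^4*4, beta has omega^0*0
Result: alpha > beta

alpha > beta


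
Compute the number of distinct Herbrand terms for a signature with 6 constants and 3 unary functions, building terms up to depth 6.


Herbrand terms by depth:
Depth 0: 6 constants
Depth 1: 18 new terms (running total: 24)
Depth 2: 54 new terms (running total: 78)
Depth 3: 162 new terms (running total: 240)
Depth 4: 486 new terms (running total: 726)
Depth 5: 1458 new terms (running total: 2184)
Depth 6: 4374 new terms (running total: 6558)
Total distinct ground terms = 6558

6558


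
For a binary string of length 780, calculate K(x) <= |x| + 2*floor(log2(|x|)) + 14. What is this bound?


floor(log2(780)) = 9
2 * 9 = 18
K(x) <= 780 + 18 + 14 = 812

812


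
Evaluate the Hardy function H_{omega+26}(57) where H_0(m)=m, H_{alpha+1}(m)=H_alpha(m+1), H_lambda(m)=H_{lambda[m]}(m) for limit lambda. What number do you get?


H_{omega+26}(57):
Unwind the 26 successor steps: H_{omega+26}(57) = H_omega(57+26) = H_omega(83).
H_omega(m) = H_m(m) = m + m = 2m.
Result = 2 * 83 = 166

166


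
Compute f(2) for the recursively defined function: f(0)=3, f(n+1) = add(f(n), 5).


f(0) = 3
f(1) = add(f(0), 5) = add(3, 5) = 8
f(2) = add(f(1), 5) = add(8, 5) = 13


13


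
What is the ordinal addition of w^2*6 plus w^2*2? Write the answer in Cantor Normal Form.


Ordinal addition w^2*6 + w^2*2:
Both terms have the same exponent 2.
w^e*c + w^e*d = w^e*(c+d).
Result = w^2*(6+2) = w^2*8

w^2*8


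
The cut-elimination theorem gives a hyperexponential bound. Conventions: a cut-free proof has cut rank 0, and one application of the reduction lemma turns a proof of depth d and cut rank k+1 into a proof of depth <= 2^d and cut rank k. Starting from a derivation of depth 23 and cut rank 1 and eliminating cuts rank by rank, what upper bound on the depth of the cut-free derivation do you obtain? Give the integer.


Each rank reduction sends depth d to at most 2^d; cut rank r needs r reductions.
2_0(23) = 23
2_1(23) = 2^23 = 8388608
Cut-free depth bound = 8388608

8388608
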